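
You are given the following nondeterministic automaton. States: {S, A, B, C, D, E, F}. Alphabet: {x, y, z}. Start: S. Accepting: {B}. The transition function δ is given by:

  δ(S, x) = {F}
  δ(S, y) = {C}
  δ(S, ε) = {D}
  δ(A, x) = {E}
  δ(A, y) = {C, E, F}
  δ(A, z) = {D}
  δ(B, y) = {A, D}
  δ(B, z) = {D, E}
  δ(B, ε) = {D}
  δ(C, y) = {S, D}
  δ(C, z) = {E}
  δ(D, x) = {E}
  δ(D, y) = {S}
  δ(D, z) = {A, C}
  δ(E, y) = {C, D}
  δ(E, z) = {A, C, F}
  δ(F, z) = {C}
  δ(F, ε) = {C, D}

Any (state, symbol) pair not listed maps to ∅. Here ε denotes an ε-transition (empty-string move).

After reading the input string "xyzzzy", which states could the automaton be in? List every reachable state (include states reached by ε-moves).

Start: ε-closure({S}) = {S, D}.
Read 'x': {S, D} → {C, D, E, F}.
Read 'y': {C, D, E, F} → {S, C, D}.
Read 'z': {S, C, D} → {A, C, E}.
Read 'z': {A, C, E} → {A, C, D, E, F}.
Read 'z': {A, C, D, E, F} → {A, C, D, E, F}.
Read 'y': {A, C, D, E, F} → {S, C, D, E, F}.

{S, C, D, E, F}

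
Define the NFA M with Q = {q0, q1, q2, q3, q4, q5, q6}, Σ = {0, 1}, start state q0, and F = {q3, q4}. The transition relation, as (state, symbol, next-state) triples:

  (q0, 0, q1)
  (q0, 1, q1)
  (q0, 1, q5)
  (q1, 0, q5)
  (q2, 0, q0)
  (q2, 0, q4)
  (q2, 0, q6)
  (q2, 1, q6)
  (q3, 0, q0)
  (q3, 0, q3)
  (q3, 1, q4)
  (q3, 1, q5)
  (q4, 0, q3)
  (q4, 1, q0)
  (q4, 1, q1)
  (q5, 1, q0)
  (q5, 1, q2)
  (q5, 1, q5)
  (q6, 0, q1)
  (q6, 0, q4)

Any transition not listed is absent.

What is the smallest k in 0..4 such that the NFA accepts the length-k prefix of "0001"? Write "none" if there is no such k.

Start in {q0}.
Read '0': q0→{q1}; now {q1}.
Read '0': q1→{q5}; now {q5}.
Read '0': q5→∅; now ∅.
The set is empty and remains empty for the remaining 1 symbol.
No reachable set along the way intersects F.

none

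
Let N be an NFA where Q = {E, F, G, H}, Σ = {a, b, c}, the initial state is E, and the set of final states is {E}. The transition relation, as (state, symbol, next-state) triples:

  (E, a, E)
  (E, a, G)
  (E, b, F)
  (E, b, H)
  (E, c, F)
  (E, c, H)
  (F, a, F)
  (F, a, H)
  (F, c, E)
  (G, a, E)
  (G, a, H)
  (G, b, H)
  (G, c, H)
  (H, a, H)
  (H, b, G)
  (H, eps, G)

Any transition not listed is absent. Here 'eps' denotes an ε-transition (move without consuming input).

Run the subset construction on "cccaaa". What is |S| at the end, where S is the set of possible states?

4

Start in {E}.
Read 'c': {E} → {F, G, H}.
Read 'c': {F, G, H} → {E, G, H}.
Read 'c': {E, G, H} → {F, G, H}.
Read 'a': {F, G, H} → {E, F, G, H}.
Read 'a': {E, F, G, H} → {E, F, G, H}.
Read 'a': {E, F, G, H} → {E, F, G, H}.
That set has 4 states.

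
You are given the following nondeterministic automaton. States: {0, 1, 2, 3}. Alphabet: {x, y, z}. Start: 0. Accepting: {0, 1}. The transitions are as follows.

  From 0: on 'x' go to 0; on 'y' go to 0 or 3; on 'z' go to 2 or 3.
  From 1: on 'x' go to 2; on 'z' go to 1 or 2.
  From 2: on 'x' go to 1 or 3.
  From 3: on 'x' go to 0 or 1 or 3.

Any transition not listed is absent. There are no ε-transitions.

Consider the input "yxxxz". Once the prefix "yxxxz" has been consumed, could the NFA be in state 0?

Start in {0}.
Read 'y': 0→{0, 3}; now {0, 3}.
Read 'x': 0→{0}, 3→{0, 1, 3}; now {0, 1, 3}.
Read 'x': 0→{0}, 1→{2}, 3→{0, 1, 3}; now {0, 1, 2, 3}.
Read 'x': 0→{0}, 1→{2}, 2→{1, 3}, 3→{0, 1, 3}; now {0, 1, 2, 3}.
Read 'z': 0→{2, 3}, 1→{1, 2}, 2→∅, 3→∅; now {1, 2, 3}.
State 0 is not in {1, 2, 3}.

No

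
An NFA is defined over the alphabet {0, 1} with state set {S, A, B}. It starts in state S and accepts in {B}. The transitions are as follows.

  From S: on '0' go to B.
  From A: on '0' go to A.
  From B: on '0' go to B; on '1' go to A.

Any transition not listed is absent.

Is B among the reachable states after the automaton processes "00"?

Yes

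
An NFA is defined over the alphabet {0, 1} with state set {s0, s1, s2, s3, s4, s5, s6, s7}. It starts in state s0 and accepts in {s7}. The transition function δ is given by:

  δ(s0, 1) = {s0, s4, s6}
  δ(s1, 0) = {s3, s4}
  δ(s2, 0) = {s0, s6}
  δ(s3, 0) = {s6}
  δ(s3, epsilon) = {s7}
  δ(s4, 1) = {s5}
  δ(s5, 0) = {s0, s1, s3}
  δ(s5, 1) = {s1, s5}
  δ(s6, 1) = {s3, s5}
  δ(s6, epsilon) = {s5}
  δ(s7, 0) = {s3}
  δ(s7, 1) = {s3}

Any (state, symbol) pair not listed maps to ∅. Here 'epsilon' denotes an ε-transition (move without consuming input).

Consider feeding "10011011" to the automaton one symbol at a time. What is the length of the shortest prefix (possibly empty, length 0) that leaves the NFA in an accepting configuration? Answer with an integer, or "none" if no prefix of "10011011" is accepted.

Start in {s0}.
Read '1': {s0} → {s0, s4, s5, s6}.
Read '0': {s0, s4, s5, s6} → {s0, s1, s3, s7}.
None of the earlier sets intersect F, but {s0, s1, s3, s7} does.

2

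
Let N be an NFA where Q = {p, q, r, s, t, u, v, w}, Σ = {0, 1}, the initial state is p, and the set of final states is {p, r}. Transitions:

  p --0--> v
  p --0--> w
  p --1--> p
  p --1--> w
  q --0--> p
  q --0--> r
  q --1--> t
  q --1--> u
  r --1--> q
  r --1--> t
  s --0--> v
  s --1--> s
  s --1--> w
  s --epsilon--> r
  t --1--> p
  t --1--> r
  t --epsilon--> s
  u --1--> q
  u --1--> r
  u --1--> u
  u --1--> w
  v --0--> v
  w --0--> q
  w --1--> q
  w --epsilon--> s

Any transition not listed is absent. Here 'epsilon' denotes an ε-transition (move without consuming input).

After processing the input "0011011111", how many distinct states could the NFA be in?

Start in {p}.
Read '0': p→{v, w}; union {v, w}; ε-closure = {r, s, v, w}.
Read '0': r→∅, s→{v}, v→{v}, w→{q}; now {q, v}.
Read '1': q→{t, u}, v→∅; union {t, u}; ε-closure = {r, s, t, u}.
Read '1': r→{q, t}, s→{s, w}, t→{p, r}, u→{q, r, u, w}; now {p, q, r, s, t, u, w}.
Read '0': p→{v, w}, q→{p, r}, r→∅, s→{v}, t→∅, u→∅, w→{q}; union {p, q, r, v, w}; ε-closure = {p, q, r, s, v, w}.
Read '1': p→{p, w}, q→{t, u}, r→{q, t}, s→{s, w}, v→∅, w→{q}; union {p, q, s, t, u, w}; ε-closure = {p, q, r, s, t, u, w}.
Read '1': p→{p, w}, q→{t, u}, r→{q, t}, s→{s, w}, t→{p, r}, u→{q, r, u, w}, w→{q}; now {p, q, r, s, t, u, w}.
Read '1': p→{p, w}, q→{t, u}, r→{q, t}, s→{s, w}, t→{p, r}, u→{q, r, u, w}, w→{q}; now {p, q, r, s, t, u, w}.
Read '1': p→{p, w}, q→{t, u}, r→{q, t}, s→{s, w}, t→{p, r}, u→{q, r, u, w}, w→{q}; now {p, q, r, s, t, u, w}.
Read '1': p→{p, w}, q→{t, u}, r→{q, t}, s→{s, w}, t→{p, r}, u→{q, r, u, w}, w→{q}; now {p, q, r, s, t, u, w}.
That set has 7 states.

7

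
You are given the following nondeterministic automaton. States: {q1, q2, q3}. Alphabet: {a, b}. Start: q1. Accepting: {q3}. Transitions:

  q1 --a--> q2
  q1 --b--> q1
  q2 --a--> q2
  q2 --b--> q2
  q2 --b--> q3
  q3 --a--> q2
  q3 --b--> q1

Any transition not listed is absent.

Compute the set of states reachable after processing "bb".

Start in {q1}.
Read 'b': q1→{q1}; now {q1}.
Read 'b': q1→{q1}; now {q1}.

{q1}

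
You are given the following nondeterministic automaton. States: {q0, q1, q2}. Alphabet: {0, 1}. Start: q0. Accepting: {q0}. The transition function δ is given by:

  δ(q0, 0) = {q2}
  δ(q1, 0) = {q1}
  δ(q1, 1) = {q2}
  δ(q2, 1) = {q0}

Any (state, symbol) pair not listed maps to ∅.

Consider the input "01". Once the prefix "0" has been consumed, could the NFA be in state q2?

Yes

Start in {q0}.
Read '0': q0→{q2}; now {q2}.
State q2 is in {q2}.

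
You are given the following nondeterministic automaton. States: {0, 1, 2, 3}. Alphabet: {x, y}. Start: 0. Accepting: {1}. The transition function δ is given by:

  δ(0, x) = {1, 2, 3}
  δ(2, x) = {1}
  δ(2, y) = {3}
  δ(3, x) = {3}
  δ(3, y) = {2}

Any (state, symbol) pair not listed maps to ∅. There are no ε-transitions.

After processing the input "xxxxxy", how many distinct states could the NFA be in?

Start in {0}.
Read 'x': {0} → {1, 2, 3}.
Read 'x': {1, 2, 3} → {1, 3}.
Read 'x': {1, 3} → {3}.
Read 'x': {3} → {3}.
Read 'x': {3} → {3}.
Read 'y': {3} → {2}.
That set has 1 state.

1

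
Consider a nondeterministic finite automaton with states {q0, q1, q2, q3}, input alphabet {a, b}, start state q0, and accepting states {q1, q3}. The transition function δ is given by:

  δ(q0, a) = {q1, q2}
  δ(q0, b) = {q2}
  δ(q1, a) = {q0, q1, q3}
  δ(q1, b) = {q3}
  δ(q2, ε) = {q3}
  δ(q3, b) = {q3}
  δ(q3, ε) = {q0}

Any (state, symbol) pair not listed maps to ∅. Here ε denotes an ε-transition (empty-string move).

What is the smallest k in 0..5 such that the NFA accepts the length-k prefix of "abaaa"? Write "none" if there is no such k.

Start in {q0}.
Read 'a': {q0} → {q0, q1, q2, q3}.
None of the earlier sets intersect F, but {q0, q1, q2, q3} does.

1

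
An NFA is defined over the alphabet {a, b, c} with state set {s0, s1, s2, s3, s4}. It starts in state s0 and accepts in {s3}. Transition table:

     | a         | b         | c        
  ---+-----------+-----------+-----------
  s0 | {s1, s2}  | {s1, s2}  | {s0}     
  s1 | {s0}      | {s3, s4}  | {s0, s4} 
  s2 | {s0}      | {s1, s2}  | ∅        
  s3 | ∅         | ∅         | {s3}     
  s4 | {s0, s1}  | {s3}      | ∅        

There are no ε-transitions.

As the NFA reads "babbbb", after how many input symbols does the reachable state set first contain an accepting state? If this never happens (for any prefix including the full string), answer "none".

Start in {s0}.
Read 'b': s0→{s1, s2}; now {s1, s2}.
Read 'a': s1→{s0}, s2→{s0}; now {s0}.
Read 'b': s0→{s1, s2}; now {s1, s2}.
Read 'b': s1→{s3, s4}, s2→{s1, s2}; now {s1, s2, s3, s4}.
None of the earlier sets intersect F, but {s1, s2, s3, s4} does.

4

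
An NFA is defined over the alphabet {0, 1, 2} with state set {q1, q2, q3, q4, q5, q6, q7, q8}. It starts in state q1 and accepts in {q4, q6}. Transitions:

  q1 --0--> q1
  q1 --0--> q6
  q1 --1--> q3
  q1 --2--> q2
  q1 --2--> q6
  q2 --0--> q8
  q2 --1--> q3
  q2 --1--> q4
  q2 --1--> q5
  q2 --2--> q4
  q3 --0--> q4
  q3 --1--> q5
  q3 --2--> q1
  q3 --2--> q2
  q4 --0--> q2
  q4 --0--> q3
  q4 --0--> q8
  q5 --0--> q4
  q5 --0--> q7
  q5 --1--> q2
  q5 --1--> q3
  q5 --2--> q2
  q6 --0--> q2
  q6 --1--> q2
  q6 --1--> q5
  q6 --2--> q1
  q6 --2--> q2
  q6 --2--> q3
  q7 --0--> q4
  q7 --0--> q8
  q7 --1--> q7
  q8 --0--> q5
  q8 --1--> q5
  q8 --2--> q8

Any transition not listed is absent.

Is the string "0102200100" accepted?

Start in {q1}.
Read '0': {q1} → {q1, q6}.
Read '1': {q1, q6} → {q2, q3, q5}.
Read '0': {q2, q3, q5} → {q4, q7, q8}.
Read '2': {q4, q7, q8} → {q8}.
Read '2': {q8} → {q8}.
Read '0': {q8} → {q5}.
Read '0': {q5} → {q4, q7}.
Read '1': {q4, q7} → {q7}.
Read '0': {q7} → {q4, q8}.
Read '0': {q4, q8} → {q2, q3, q5, q8}.
The final set {q2, q3, q5, q8} contains no accepting state.

No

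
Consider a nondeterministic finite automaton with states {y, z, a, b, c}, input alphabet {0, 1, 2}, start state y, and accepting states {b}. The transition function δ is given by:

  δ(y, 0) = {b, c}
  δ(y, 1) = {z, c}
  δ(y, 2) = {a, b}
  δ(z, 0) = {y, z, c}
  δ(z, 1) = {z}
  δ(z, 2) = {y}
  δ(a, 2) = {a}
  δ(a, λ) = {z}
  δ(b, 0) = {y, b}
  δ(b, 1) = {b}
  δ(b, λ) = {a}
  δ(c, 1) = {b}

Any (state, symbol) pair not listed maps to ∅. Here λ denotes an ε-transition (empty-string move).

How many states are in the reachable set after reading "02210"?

5

Start in {y}.
Read '0': y→{b, c}; union {b, c}; ε-closure = {z, a, b, c}.
Read '2': z→{y}, a→{a}, b→∅, c→∅; union {y, a}; ε-closure = {y, z, a}.
Read '2': y→{a, b}, z→{y}, a→{a}; union {y, a, b}; ε-closure = {y, z, a, b}.
Read '1': y→{z, c}, z→{z}, a→∅, b→{b}; union {z, b, c}; ε-closure = {z, a, b, c}.
Read '0': z→{y, z, c}, a→∅, b→{y, b}, c→∅; union {y, z, b, c}; ε-closure = {y, z, a, b, c}.
That set has 5 states.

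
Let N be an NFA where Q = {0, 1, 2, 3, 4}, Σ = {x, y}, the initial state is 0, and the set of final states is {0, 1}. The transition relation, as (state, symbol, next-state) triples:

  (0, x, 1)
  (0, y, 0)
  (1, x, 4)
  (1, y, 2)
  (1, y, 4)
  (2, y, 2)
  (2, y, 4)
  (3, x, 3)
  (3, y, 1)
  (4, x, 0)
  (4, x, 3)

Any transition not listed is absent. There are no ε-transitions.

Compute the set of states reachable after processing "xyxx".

Start in {0}.
Read 'x': 0→{1}; now {1}.
Read 'y': 1→{2, 4}; now {2, 4}.
Read 'x': 2→∅, 4→{0, 3}; now {0, 3}.
Read 'x': 0→{1}, 3→{3}; now {1, 3}.

{1, 3}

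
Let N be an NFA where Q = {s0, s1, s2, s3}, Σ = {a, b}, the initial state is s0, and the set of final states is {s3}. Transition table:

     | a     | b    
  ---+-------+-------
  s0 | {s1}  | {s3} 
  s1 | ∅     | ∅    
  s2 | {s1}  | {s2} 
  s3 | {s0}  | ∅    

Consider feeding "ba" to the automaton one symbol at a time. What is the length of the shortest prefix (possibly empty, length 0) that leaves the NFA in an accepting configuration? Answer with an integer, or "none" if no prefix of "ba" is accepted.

1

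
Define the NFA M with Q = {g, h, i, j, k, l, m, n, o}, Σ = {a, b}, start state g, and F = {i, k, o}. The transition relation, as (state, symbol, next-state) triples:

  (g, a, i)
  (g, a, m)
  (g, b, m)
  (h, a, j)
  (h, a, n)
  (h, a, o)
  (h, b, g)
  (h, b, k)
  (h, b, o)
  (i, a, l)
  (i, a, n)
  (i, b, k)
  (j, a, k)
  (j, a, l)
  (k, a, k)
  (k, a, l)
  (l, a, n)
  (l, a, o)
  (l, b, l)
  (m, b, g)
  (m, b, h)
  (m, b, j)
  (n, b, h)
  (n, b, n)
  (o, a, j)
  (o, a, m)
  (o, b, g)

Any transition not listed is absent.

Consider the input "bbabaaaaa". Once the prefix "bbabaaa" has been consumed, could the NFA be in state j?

Yes

Start in {g}.
Read 'b': g→{m}; now {m}.
Read 'b': m→{g, h, j}; now {g, h, j}.
Read 'a': g→{i, m}, h→{j, n, o}, j→{k, l}; now {i, j, k, l, m, n, o}.
Read 'b': i→{k}, j→∅, k→∅, l→{l}, m→{g, h, j}, n→{h, n}, o→{g}; now {g, h, j, k, l, n}.
Read 'a': g→{i, m}, h→{j, n, o}, j→{k, l}, k→{k, l}, l→{n, o}, n→∅; now {i, j, k, l, m, n, o}.
Read 'a': i→{l, n}, j→{k, l}, k→{k, l}, l→{n, o}, m→∅, n→∅, o→{j, m}; now {j, k, l, m, n, o}.
Read 'a': j→{k, l}, k→{k, l}, l→{n, o}, m→∅, n→∅, o→{j, m}; now {j, k, l, m, n, o}.
State j is in {j, k, l, m, n, o}.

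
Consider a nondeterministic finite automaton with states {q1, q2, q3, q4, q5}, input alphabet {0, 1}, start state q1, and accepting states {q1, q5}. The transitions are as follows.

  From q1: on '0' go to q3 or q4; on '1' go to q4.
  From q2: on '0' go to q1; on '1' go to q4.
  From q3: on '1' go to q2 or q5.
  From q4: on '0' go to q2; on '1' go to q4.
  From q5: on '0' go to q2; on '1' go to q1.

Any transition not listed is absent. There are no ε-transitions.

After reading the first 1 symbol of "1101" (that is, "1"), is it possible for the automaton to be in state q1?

No

Start in {q1}.
Read '1': q1→{q4}; now {q4}.
State q1 is not in {q4}.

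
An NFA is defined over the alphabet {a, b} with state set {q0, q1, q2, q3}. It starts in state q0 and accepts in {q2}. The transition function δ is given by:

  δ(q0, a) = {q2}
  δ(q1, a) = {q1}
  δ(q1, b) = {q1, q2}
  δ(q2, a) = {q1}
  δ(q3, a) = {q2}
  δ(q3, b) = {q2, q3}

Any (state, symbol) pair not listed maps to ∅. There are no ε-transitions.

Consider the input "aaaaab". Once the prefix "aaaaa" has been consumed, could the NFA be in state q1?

Yes

Start in {q0}.
Read 'a': q0→{q2}; now {q2}.
Read 'a': q2→{q1}; now {q1}.
Read 'a': q1→{q1}; now {q1}.
Read 'a': q1→{q1}; now {q1}.
Read 'a': q1→{q1}; now {q1}.
State q1 is in {q1}.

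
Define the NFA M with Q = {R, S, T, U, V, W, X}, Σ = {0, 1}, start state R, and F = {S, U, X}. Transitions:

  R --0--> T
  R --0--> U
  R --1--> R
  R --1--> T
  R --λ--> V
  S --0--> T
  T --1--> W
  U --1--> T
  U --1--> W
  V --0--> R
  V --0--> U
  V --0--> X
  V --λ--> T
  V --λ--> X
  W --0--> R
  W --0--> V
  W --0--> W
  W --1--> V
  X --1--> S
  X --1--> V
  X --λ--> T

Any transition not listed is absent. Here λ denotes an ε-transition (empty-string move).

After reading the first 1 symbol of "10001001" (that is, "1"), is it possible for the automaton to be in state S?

Yes

Start: ε-closure({R}) = {R, T, V, X}.
Read '1': R→{R, T}, T→{W}, V→∅, X→{S, V}; union {R, S, T, V, W}; ε-closure = {R, S, T, V, W, X}.
State S is in {R, S, T, V, W, X}.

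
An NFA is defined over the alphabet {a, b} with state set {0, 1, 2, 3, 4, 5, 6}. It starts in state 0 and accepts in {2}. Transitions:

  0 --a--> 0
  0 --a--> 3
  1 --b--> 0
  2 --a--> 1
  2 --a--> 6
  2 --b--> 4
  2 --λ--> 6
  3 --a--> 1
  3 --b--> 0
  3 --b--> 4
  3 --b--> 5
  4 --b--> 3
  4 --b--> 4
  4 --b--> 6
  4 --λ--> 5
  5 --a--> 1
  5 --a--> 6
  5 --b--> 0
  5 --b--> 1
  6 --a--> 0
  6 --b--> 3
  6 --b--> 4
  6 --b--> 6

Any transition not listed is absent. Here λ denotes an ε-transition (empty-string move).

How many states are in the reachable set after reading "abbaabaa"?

Start in {0}.
Read 'a': 0→{0, 3}; now {0, 3}.
Read 'b': 0→∅, 3→{0, 4, 5}; now {0, 4, 5}.
Read 'b': 0→∅, 4→{3, 4, 6}, 5→{0, 1}; union {0, 1, 3, 4, 6}; ε-closure = {0, 1, 3, 4, 5, 6}.
Read 'a': 0→{0, 3}, 1→∅, 3→{1}, 4→∅, 5→{1, 6}, 6→{0}; now {0, 1, 3, 6}.
Read 'a': 0→{0, 3}, 1→∅, 3→{1}, 6→{0}; now {0, 1, 3}.
Read 'b': 0→∅, 1→{0}, 3→{0, 4, 5}; now {0, 4, 5}.
Read 'a': 0→{0, 3}, 4→∅, 5→{1, 6}; now {0, 1, 3, 6}.
Read 'a': 0→{0, 3}, 1→∅, 3→{1}, 6→{0}; now {0, 1, 3}.
That set has 3 states.

3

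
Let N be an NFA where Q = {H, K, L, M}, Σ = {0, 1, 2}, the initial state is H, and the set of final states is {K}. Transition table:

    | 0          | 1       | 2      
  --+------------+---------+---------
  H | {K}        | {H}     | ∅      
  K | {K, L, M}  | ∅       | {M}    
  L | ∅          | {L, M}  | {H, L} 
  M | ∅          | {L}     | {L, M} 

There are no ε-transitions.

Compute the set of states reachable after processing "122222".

Start in {H}.
Read '1': {H} → {H}.
Read '2': {H} → ∅.
The set is empty and remains empty for the remaining 4 symbols.

∅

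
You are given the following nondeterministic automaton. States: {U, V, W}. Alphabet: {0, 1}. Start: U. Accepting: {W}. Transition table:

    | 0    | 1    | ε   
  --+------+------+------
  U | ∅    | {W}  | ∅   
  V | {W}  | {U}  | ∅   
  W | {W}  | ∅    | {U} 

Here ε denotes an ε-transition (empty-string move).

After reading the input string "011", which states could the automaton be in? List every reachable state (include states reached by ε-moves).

∅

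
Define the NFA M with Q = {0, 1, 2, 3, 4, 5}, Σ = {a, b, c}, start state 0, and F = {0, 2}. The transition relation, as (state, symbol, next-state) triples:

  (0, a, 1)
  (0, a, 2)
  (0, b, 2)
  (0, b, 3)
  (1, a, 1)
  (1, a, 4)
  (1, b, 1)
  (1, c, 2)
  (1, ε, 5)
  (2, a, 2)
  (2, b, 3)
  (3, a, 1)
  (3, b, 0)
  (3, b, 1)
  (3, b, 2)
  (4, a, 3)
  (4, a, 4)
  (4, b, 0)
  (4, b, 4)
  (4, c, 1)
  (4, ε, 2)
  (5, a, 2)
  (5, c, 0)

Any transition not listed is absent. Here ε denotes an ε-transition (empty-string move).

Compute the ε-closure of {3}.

{3}

Begin with {3}.
No ε-moves leave this set, so the closure equals the set itself.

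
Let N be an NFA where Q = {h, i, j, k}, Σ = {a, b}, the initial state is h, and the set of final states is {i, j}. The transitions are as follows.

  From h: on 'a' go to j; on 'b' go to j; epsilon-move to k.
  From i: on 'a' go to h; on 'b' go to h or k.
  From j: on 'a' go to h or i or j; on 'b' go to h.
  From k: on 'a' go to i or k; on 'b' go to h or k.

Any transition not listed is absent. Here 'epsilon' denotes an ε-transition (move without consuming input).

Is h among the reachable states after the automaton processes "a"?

No

Start: ε-closure({h}) = {h, k}.
Read 'a': h→{j}, k→{i, k}; now {i, j, k}.
State h is not in {i, j, k}.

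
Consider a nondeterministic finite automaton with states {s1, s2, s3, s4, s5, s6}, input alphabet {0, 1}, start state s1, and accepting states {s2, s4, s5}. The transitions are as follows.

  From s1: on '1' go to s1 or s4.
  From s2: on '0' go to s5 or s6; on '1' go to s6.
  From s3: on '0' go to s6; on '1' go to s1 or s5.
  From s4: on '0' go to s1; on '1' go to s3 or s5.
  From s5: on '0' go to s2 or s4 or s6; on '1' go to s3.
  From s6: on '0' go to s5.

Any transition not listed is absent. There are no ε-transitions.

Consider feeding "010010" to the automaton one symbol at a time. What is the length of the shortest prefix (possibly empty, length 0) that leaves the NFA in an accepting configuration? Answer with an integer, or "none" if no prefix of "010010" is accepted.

Start in {s1}.
Read '0': {s1} → ∅.
The set is empty and remains empty for the remaining 5 symbols.
No reachable set along the way intersects F.

none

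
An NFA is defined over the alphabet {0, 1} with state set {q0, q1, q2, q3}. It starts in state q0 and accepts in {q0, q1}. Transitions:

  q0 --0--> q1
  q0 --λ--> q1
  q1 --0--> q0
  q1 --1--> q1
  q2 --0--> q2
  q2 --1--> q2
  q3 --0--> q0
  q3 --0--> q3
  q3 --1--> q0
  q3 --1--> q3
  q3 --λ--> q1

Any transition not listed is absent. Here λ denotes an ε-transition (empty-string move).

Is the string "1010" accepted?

Start: ε-closure({q0}) = {q0, q1}.
Read '1': q0→∅, q1→{q1}; now {q1}.
Read '0': q1→{q0}; union {q0}; ε-closure = {q0, q1}.
Read '1': q0→∅, q1→{q1}; now {q1}.
Read '0': q1→{q0}; union {q0}; ε-closure = {q0, q1}.
The final set {q0, q1} contains the accepting states q0, q1.

Yes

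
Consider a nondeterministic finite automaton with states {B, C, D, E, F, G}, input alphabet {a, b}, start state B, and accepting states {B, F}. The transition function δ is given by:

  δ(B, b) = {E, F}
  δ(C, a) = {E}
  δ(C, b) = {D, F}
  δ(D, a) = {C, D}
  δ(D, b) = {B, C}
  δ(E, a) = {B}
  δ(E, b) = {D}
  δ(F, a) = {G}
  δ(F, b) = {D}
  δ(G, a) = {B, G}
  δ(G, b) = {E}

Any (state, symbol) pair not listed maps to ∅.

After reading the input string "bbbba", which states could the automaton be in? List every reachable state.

{B, C, D, G}

Start in {B}.
Read 'b': {B} → {E, F}.
Read 'b': {E, F} → {D}.
Read 'b': {D} → {B, C}.
Read 'b': {B, C} → {D, E, F}.
Read 'a': {D, E, F} → {B, C, D, G}.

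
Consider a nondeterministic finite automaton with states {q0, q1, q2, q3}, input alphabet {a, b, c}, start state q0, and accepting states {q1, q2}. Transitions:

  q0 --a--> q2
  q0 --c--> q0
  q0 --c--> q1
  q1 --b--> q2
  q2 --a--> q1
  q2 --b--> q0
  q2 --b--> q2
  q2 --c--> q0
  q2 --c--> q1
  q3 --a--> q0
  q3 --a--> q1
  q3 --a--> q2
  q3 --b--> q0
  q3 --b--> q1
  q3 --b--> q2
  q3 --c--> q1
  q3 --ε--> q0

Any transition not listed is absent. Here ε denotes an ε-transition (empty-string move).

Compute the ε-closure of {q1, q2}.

{q1, q2}

Begin with {q1, q2}.
No ε-moves leave this set, so the closure equals the set itself.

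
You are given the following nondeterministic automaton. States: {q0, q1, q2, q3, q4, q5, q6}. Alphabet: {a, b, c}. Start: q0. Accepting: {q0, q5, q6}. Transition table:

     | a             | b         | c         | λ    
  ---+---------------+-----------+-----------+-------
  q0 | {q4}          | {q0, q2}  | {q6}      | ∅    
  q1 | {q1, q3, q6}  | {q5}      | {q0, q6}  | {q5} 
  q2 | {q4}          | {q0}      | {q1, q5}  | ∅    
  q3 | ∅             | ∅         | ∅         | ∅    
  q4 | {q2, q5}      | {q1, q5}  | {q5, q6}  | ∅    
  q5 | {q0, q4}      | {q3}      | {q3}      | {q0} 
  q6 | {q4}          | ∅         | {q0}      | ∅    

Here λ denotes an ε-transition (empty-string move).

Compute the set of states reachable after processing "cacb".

Start in {q0}.
Read 'c': {q0} → {q6}.
Read 'a': {q6} → {q4}.
Read 'c': {q4} → {q0, q5, q6}.
Read 'b': {q0, q5, q6} → {q0, q2, q3}.

{q0, q2, q3}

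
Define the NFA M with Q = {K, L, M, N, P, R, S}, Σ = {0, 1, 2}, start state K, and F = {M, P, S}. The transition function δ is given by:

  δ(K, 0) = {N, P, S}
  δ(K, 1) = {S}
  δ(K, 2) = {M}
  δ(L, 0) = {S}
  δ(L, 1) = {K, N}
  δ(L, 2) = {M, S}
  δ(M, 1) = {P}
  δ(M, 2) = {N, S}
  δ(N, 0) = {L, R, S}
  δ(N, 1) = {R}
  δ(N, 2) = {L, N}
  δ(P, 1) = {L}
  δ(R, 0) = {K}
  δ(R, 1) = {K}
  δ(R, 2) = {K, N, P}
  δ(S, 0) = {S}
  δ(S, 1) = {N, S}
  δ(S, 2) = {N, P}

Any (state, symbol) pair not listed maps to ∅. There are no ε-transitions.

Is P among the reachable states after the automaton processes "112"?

Yes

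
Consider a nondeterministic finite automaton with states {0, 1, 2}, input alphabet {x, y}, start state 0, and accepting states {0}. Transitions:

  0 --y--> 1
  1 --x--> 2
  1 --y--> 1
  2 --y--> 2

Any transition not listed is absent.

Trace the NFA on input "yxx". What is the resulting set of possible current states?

Start in {0}.
Read 'y': 0→{1}; now {1}.
Read 'x': 1→{2}; now {2}.
Read 'x': 2→∅; now ∅.

∅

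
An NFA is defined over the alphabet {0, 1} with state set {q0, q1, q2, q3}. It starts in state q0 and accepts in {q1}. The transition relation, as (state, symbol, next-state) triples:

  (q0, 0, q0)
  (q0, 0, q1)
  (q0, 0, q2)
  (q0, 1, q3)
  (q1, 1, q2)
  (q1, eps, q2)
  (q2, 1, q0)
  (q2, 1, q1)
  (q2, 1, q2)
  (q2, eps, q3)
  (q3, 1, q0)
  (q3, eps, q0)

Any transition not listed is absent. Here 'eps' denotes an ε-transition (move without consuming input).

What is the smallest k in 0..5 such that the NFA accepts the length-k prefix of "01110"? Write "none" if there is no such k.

Start in {q0}.
Read '0': {q0} → {q0, q1, q2, q3}.
None of the earlier sets intersect F, but {q0, q1, q2, q3} does.

1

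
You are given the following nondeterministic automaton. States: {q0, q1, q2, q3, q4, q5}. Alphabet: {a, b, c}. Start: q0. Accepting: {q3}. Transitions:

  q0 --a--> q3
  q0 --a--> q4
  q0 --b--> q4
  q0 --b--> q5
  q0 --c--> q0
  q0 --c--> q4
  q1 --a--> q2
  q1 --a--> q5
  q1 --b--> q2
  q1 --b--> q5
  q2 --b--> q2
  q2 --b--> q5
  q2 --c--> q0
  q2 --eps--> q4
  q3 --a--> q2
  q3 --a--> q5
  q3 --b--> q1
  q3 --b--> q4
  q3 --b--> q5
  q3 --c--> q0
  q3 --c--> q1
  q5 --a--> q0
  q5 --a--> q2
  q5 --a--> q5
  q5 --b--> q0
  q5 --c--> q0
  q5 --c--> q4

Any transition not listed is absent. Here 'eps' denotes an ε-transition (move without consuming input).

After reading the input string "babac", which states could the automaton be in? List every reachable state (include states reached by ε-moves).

Start in {q0}.
Read 'b': {q0} → {q4, q5}.
Read 'a': {q4, q5} → {q0, q2, q4, q5}.
Read 'b': {q0, q2, q4, q5} → {q0, q2, q4, q5}.
Read 'a': {q0, q2, q4, q5} → {q0, q2, q3, q4, q5}.
Read 'c': {q0, q2, q3, q4, q5} → {q0, q1, q4}.

{q0, q1, q4}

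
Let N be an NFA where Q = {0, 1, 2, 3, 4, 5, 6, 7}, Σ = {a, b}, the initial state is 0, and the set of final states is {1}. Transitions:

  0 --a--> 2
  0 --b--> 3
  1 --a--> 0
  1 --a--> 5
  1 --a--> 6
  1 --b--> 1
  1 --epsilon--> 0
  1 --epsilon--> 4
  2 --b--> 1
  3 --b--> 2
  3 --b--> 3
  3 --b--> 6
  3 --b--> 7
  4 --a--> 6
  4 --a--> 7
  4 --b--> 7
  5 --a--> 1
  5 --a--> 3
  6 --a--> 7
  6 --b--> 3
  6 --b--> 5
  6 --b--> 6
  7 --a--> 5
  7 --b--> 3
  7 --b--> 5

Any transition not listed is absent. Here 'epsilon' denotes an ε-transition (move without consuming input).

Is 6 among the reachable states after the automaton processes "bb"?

Start in {0}.
Read 'b': 0→{3}; now {3}.
Read 'b': 3→{2, 3, 6, 7}; now {2, 3, 6, 7}.
State 6 is in {2, 3, 6, 7}.

Yes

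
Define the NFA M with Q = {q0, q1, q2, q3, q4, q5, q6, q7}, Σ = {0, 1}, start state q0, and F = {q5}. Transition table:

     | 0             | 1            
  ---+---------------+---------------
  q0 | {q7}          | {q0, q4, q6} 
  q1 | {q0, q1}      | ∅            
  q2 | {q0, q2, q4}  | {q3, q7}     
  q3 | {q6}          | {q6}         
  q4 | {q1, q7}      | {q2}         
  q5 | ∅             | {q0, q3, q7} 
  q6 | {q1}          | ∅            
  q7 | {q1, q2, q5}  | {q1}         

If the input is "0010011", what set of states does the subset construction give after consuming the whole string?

{q0, q1, q2, q3, q4, q6, q7}

Start in {q0}.
Read '0': q0→{q7}; now {q7}.
Read '0': q7→{q1, q2, q5}; now {q1, q2, q5}.
Read '1': q1→∅, q2→{q3, q7}, q5→{q0, q3, q7}; now {q0, q3, q7}.
Read '0': q0→{q7}, q3→{q6}, q7→{q1, q2, q5}; now {q1, q2, q5, q6, q7}.
Read '0': q1→{q0, q1}, q2→{q0, q2, q4}, q5→∅, q6→{q1}, q7→{q1, q2, q5}; now {q0, q1, q2, q4, q5}.
Read '1': q0→{q0, q4, q6}, q1→∅, q2→{q3, q7}, q4→{q2}, q5→{q0, q3, q7}; now {q0, q2, q3, q4, q6, q7}.
Read '1': q0→{q0, q4, q6}, q2→{q3, q7}, q3→{q6}, q4→{q2}, q6→∅, q7→{q1}; now {q0, q1, q2, q3, q4, q6, q7}.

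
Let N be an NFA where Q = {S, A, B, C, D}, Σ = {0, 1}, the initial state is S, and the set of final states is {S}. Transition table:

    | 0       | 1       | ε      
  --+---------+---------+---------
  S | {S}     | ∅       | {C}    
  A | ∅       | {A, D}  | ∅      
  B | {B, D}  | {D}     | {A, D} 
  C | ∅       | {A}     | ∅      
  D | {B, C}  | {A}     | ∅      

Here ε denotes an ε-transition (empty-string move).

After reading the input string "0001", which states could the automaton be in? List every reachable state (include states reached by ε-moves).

{A}

Start: ε-closure({S}) = {S, C}.
Read '0': S→{S}, C→∅; union {S}; ε-closure = {S, C}.
Read '0': S→{S}, C→∅; union {S}; ε-closure = {S, C}.
Read '0': S→{S}, C→∅; union {S}; ε-closure = {S, C}.
Read '1': S→∅, C→{A}; now {A}.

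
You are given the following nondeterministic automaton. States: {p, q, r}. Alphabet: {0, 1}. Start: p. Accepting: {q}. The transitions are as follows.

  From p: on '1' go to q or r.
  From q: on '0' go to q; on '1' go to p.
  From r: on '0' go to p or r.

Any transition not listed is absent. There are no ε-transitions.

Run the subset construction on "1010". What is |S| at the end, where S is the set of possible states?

Start in {p}.
Read '1': {p} → {q, r}.
Read '0': {q, r} → {p, q, r}.
Read '1': {p, q, r} → {p, q, r}.
Read '0': {p, q, r} → {p, q, r}.
That set has 3 states.

3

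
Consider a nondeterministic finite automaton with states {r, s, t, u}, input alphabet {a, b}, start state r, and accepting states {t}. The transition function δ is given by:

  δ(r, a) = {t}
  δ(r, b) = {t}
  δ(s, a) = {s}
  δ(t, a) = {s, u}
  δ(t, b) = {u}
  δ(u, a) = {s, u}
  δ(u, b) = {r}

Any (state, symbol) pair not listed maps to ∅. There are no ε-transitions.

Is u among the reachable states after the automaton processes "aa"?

Yes

Start in {r}.
Read 'a': r→{t}; now {t}.
Read 'a': t→{s, u}; now {s, u}.
State u is in {s, u}.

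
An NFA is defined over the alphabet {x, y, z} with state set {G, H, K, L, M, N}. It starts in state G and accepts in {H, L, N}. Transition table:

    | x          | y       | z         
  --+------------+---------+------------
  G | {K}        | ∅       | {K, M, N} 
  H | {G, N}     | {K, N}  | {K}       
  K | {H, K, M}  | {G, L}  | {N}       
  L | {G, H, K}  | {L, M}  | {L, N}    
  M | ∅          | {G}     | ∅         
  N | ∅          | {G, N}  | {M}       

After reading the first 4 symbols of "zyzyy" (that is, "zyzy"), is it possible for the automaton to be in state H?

Start in {G}.
Read 'z': G→{K, M, N}; now {K, M, N}.
Read 'y': K→{G, L}, M→{G}, N→{G, N}; now {G, L, N}.
Read 'z': G→{K, M, N}, L→{L, N}, N→{M}; now {K, L, M, N}.
Read 'y': K→{G, L}, L→{L, M}, M→{G}, N→{G, N}; now {G, L, M, N}.
State H is not in {G, L, M, N}.

No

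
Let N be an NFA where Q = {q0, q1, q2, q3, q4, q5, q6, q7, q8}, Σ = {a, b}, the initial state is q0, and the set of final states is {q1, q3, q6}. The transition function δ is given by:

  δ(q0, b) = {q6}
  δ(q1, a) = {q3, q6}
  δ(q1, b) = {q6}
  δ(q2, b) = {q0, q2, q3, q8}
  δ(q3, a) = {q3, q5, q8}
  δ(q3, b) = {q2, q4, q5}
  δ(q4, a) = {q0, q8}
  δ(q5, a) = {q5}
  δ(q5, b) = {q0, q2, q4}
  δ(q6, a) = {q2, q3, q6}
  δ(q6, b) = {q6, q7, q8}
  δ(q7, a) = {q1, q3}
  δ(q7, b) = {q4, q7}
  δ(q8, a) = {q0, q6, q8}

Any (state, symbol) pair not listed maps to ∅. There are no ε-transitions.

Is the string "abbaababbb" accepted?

Start in {q0}.
Read 'a': q0→∅; now ∅.
The set is empty and remains empty for the remaining 9 symbols.
The final set ∅ contains no accepting state.

No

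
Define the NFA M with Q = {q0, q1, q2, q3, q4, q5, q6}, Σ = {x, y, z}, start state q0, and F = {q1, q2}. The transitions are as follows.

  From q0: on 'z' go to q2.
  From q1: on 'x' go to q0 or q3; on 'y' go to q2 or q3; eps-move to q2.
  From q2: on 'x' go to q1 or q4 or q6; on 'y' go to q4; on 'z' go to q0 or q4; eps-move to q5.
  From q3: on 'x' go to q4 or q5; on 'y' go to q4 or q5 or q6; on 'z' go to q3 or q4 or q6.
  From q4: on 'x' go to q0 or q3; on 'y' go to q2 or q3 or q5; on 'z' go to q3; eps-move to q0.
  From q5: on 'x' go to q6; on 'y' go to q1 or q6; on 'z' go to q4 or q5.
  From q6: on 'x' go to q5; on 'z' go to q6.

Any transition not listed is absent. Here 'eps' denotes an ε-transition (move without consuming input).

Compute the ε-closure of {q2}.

Begin with {q2}.
ε-move q2 → q5; add q5.

{q2, q5}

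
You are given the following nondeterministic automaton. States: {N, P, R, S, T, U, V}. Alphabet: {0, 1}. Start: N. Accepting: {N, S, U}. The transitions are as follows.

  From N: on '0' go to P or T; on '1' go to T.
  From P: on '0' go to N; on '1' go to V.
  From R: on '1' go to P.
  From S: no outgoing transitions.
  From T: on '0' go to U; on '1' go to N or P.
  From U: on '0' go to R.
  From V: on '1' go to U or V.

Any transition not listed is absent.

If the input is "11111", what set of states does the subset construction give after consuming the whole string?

{T, U, V}

Start in {N}.
Read '1': N→{T}; now {T}.
Read '1': T→{N, P}; now {N, P}.
Read '1': N→{T}, P→{V}; now {T, V}.
Read '1': T→{N, P}, V→{U, V}; now {N, P, U, V}.
Read '1': N→{T}, P→{V}, U→∅, V→{U, V}; now {T, U, V}.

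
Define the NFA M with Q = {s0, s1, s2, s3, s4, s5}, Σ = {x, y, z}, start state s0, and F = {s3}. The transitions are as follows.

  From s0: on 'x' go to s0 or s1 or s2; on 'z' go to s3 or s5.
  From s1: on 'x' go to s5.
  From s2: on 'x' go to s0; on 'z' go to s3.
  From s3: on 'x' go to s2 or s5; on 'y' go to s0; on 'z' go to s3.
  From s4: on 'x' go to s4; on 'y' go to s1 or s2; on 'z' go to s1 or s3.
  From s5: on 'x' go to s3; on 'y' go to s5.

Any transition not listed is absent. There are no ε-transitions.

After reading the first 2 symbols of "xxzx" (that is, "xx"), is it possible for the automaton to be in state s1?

Start in {s0}.
Read 'x': {s0} → {s0, s1, s2}.
Read 'x': {s0, s1, s2} → {s0, s1, s2, s5}.
State s1 is in {s0, s1, s2, s5}.

Yes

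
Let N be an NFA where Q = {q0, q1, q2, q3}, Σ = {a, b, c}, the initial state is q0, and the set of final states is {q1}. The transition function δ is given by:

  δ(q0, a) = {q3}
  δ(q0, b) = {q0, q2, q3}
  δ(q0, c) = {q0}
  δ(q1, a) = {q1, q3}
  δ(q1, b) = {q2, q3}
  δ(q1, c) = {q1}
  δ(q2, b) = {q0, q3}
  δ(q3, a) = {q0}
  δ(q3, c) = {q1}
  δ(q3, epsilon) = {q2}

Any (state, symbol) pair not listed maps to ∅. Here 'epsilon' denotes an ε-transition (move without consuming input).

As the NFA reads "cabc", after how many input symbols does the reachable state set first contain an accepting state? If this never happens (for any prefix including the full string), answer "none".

Start in {q0}.
Read 'c': q0→{q0}; now {q0}.
Read 'a': q0→{q3}; union {q3}; ε-closure = {q2, q3}.
Read 'b': q2→{q0, q3}, q3→∅; union {q0, q3}; ε-closure = {q0, q2, q3}.
Read 'c': q0→{q0}, q2→∅, q3→{q1}; now {q0, q1}.
None of the earlier sets intersect F, but {q0, q1} does.

4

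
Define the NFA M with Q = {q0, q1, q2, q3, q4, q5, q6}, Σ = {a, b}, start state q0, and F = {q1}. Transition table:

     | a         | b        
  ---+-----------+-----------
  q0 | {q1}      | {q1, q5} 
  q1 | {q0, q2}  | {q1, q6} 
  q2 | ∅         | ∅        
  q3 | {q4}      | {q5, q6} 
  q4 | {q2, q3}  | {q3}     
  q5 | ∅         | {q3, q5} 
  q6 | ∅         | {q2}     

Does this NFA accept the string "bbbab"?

Yes

Start in {q0}.
Read 'b': {q0} → {q1, q5}.
Read 'b': {q1, q5} → {q1, q3, q5, q6}.
Read 'b': {q1, q3, q5, q6} → {q1, q2, q3, q5, q6}.
Read 'a': {q1, q2, q3, q5, q6} → {q0, q2, q4}.
Read 'b': {q0, q2, q4} → {q1, q3, q5}.
The final set {q1, q3, q5} contains the accepting state q1.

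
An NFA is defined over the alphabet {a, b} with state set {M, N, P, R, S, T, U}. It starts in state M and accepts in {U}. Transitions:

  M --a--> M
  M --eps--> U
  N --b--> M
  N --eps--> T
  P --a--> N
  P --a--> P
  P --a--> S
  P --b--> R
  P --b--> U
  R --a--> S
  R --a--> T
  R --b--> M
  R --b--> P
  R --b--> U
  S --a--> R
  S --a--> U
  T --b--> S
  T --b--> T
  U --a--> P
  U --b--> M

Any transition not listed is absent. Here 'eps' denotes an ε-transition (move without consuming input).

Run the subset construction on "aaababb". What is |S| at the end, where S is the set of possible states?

6

Start: ε-closure({M}) = {M, U}.
Read 'a': M→{M}, U→{P}; union {M, P}; ε-closure = {M, P, U}.
Read 'a': M→{M}, P→{N, P, S}, U→{P}; union {M, N, P, S}; ε-closure = {M, N, P, S, T, U}.
Read 'a': M→{M}, N→∅, P→{N, P, S}, S→{R, U}, T→∅, U→{P}; union {M, N, P, R, S, U}; ε-closure = {M, N, P, R, S, T, U}.
Read 'b': M→∅, N→{M}, P→{R, U}, R→{M, P, U}, S→∅, T→{S, T}, U→{M}; now {M, P, R, S, T, U}.
Read 'a': M→{M}, P→{N, P, S}, R→{S, T}, S→{R, U}, T→∅, U→{P}; now {M, N, P, R, S, T, U}.
Read 'b': M→∅, N→{M}, P→{R, U}, R→{M, P, U}, S→∅, T→{S, T}, U→{M}; now {M, P, R, S, T, U}.
Read 'b': M→∅, P→{R, U}, R→{M, P, U}, S→∅, T→{S, T}, U→{M}; now {M, P, R, S, T, U}.
That set has 6 states.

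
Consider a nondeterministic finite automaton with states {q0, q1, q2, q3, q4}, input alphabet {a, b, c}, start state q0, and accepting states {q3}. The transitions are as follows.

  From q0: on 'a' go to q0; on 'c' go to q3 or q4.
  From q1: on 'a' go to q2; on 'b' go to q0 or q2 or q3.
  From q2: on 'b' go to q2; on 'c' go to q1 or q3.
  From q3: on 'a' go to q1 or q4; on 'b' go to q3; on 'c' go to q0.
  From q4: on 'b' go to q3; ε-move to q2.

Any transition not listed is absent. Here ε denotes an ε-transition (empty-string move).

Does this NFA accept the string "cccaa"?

Start in {q0}.
Read 'c': {q0} → {q2, q3, q4}.
Read 'c': {q2, q3, q4} → {q0, q1, q3}.
Read 'c': {q0, q1, q3} → {q0, q2, q3, q4}.
Read 'a': {q0, q2, q3, q4} → {q0, q1, q2, q4}.
Read 'a': {q0, q1, q2, q4} → {q0, q2}.
The final set {q0, q2} contains no accepting state.

No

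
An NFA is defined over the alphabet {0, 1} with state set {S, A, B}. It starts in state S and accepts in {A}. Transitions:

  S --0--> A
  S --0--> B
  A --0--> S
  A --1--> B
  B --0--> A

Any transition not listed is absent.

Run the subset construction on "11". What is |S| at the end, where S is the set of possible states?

Start in {S}.
Read '1': {S} → ∅.
The set is empty and remains empty for the remaining 1 symbol.
That set has 0 states.

0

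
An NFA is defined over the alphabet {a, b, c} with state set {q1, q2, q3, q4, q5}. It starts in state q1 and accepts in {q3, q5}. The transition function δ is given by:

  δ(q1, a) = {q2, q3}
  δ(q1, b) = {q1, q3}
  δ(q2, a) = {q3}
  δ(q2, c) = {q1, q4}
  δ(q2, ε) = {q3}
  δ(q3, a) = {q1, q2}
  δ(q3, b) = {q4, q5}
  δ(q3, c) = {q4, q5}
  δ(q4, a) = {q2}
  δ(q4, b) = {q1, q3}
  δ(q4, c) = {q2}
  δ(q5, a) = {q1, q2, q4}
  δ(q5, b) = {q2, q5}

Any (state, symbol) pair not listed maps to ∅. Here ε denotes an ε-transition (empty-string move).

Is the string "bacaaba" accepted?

Yes

Start in {q1}.
Read 'b': q1→{q1, q3}; now {q1, q3}.
Read 'a': q1→{q2, q3}, q3→{q1, q2}; now {q1, q2, q3}.
Read 'c': q1→∅, q2→{q1, q4}, q3→{q4, q5}; now {q1, q4, q5}.
Read 'a': q1→{q2, q3}, q4→{q2}, q5→{q1, q2, q4}; now {q1, q2, q3, q4}.
Read 'a': q1→{q2, q3}, q2→{q3}, q3→{q1, q2}, q4→{q2}; now {q1, q2, q3}.
Read 'b': q1→{q1, q3}, q2→∅, q3→{q4, q5}; now {q1, q3, q4, q5}.
Read 'a': q1→{q2, q3}, q3→{q1, q2}, q4→{q2}, q5→{q1, q2, q4}; now {q1, q2, q3, q4}.
The final set {q1, q2, q3, q4} contains the accepting state q3.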